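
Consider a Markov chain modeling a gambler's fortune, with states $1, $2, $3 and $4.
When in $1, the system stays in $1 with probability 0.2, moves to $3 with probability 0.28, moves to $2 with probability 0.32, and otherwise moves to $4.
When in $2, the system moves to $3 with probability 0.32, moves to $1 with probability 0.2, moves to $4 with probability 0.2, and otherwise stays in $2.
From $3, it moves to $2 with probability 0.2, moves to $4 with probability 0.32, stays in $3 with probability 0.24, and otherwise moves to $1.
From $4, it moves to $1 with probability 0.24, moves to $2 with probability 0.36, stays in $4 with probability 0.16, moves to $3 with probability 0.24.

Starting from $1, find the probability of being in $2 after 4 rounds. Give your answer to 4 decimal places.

Propagate the distribution vector 4 rounds from $1.
After 0 rounds: (1.0000, 0.0000, 0.0000, 0.0000)
After 1 round: (0.2000, 0.3200, 0.2800, 0.2000)
After 2 rounds: (0.2192, 0.2816, 0.2736, 0.2256)
After 3 rounds: (0.2200, 0.2849, 0.2713, 0.2238)
After 4 rounds: (0.2198, 0.2850, 0.2716, 0.2236)
P(in $2 after 4 rounds) = 0.2850

0.2850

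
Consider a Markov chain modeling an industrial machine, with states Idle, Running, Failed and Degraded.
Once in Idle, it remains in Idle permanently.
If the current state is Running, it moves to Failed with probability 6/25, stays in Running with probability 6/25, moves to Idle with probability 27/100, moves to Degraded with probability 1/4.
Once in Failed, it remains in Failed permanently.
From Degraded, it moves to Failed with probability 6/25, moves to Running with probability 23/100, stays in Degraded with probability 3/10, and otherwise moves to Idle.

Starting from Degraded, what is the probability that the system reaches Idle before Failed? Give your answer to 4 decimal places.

Let h(s) be the probability of absorption at Idle starting from transient state s. Then h(Idle) = 1 and h(Failed) = 0. By first-step analysis:
h(Running) = 0.27·1 + 0.24·h(Running) + 0.24·0 + 0.25·h(Degraded)
h(Degraded) = 0.23·1 + 0.23·h(Running) + 0.24·0 + 0.3·h(Degraded)
Solving: h(Running) = 0.5195, h(Degraded) = 0.4993.
Starting from Degraded, the probability is 0.4993.

0.4993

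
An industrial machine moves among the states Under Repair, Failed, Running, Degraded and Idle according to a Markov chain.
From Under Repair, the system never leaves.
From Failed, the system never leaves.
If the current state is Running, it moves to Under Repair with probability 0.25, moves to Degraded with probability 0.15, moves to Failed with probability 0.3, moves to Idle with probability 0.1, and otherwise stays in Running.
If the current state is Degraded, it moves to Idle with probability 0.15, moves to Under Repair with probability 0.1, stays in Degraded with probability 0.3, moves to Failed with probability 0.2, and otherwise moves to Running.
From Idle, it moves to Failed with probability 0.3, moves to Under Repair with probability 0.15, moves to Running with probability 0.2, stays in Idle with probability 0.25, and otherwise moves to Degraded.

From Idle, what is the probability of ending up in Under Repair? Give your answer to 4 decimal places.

0.3640

Let h(s) be the probability of absorption at Under Repair starting from transient state s. Then h(Under Repair) = 1 and h(Failed) = 0. By first-step analysis:
h(Running) = 0.25·1 + 0.3·0 + 0.2·h(Running) + 0.15·h(Degraded) + 0.1·h(Idle)
h(Degraded) = 0.1·1 + 0.2·0 + 0.25·h(Running) + 0.3·h(Degraded) + 0.15·h(Idle)
h(Idle) = 0.15·1 + 0.3·0 + 0.2·h(Running) + 0.1·h(Degraded) + 0.25·h(Idle)
Solving: h(Running) = 0.4281, h(Degraded) = 0.3737, h(Idle) = 0.3640.
Starting from Idle, the probability is 0.3640.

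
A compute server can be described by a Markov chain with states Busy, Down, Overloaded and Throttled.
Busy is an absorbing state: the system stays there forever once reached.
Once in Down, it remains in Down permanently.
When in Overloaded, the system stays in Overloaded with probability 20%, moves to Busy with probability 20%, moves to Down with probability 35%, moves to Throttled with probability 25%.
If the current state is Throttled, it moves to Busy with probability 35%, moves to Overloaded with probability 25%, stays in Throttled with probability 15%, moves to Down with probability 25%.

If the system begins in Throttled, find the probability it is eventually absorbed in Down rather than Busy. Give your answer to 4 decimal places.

0.4656

Let h(s) be the probability of absorption at Down starting from transient state s. Then h(Down) = 1 and h(Busy) = 0. By first-step analysis:
h(Overloaded) = 0.2·0 + 0.35·1 + 0.2·h(Overloaded) + 0.25·h(Throttled)
h(Throttled) = 0.35·0 + 0.25·1 + 0.25·h(Overloaded) + 0.15·h(Throttled)
Solving: h(Overloaded) = 0.5830, h(Throttled) = 0.4656.
Starting from Throttled, the probability is 0.4656.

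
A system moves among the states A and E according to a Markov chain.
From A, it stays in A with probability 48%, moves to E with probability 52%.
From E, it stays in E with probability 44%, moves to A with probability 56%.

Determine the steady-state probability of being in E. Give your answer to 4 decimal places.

Let the stationary distribution be π with π = πP and π_1 + π_2 = 1.
π_1 = 0.48·π_1 + 0.56·π_2
Solving with the normalization constraint gives π = (0.5185, 0.4815).
So the stationary probability of E is 0.4815.

0.4815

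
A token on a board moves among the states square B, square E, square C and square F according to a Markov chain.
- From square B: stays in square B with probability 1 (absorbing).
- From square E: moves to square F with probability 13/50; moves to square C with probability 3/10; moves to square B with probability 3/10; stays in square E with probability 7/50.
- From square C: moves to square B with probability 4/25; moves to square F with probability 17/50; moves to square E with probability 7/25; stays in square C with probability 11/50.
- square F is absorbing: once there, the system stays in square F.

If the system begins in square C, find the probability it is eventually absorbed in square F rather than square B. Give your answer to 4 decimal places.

0.6224

Let h(s) be the probability of absorption at square F starting from transient state s. Then h(square F) = 1 and h(square B) = 0. By first-step analysis:
h(square E) = 0.3·0 + 0.14·h(square E) + 0.3·h(square C) + 0.26·1
h(square C) = 0.16·0 + 0.28·h(square E) + 0.22·h(square C) + 0.34·1
Solving: h(square E) = 0.5194, h(square C) = 0.6224.
Starting from square C, the probability is 0.6224.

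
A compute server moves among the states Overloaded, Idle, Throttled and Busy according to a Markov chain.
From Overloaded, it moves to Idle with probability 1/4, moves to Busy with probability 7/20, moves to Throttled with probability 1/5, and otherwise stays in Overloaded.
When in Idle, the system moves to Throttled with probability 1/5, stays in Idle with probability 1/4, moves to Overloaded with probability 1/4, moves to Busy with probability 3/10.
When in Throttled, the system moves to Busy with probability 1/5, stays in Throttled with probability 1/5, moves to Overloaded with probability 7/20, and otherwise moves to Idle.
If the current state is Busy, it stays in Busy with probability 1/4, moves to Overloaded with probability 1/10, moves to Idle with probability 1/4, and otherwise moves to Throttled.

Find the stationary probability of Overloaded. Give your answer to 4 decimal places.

0.2235

Let the stationary distribution be π with π = πP and π_1 + π_2 + π_3 + π_4 = 1.
π_1 = 0.2·π_1 + 0.25·π_2 + 0.35·π_3 + 0.1·π_4
π_2 = 0.25·π_1 + 0.25·π_2 + 0.25·π_3 + 0.25·π_4
π_3 = 0.2·π_1 + 0.2·π_2 + 0.2·π_3 + 0.4·π_4
Solving with the normalization constraint gives π = (0.2235, 0.2500, 0.2544, 0.2721).
So the stationary probability of Overloaded is 0.2235.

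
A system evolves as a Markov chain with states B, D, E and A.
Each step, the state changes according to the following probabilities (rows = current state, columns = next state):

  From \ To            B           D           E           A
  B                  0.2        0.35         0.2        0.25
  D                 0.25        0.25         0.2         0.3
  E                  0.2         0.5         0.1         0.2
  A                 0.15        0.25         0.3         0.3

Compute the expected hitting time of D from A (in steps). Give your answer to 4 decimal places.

Let t(s) be the expected number of steps to first reach D from state s, with t(D) = 0. Conditioning on the first step:
t(B) = 1 + 0.2·t(B) + 0.2·t(E) + 0.25·t(A)
t(E) = 1 + 0.2·t(B) + 0.1·t(E) + 0.2·t(A)
t(A) = 1 + 0.15·t(B) + 0.3·t(E) + 0.3·t(A)
Solving: t(B) = 2.8131, t(E) = 2.4180, t(A) = 3.0676.
Expected steps from A to D: 3.0676.

3.0676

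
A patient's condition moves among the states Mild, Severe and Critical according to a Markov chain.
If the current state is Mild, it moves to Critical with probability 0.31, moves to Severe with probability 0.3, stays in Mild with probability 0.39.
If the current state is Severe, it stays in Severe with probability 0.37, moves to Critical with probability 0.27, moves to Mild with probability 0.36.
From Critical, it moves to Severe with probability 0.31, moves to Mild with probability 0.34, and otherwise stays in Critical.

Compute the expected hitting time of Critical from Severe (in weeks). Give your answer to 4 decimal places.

Let t(s) be the expected number of weeks to first reach Critical from state s, with t(Critical) = 0. Conditioning on the first week:
t(Mild) = 1 + 0.39·t(Mild) + 0.3·t(Severe)
t(Severe) = 1 + 0.36·t(Mild) + 0.37·t(Severe)
Solving: t(Mild) = 3.3659, t(Severe) = 3.5107.
Expected weeks from Severe to Critical: 3.5107.

3.5107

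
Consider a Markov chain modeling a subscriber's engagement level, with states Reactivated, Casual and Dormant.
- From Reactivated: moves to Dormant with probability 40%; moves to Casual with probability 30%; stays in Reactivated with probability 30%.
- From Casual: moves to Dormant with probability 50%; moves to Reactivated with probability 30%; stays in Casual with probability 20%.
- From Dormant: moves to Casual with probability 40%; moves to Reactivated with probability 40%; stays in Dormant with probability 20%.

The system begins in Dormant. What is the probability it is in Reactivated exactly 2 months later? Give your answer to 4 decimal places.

0.3200

Sum over the intermediate state after 1 month:
P = P(Dormant→Reactivated)·P(Reactivated→Reactivated) + P(Dormant→Casual)·P(Casual→Reactivated) + P(Dormant→Dormant)·P(Dormant→Reactivated)
  = 0.4×0.3 + 0.4×0.3 + 0.2×0.4
  = 0.1200 + 0.1200 + 0.0800 = 0.3200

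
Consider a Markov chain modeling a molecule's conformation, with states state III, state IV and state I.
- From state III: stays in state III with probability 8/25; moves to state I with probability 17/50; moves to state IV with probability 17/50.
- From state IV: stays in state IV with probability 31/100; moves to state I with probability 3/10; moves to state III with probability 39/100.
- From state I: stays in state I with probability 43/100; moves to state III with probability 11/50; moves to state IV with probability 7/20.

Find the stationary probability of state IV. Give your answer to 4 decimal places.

0.3336

Let the stationary distribution be π with π = πP and π_1 + π_2 + π_3 = 1.
π_1 = 0.32·π_1 + 0.39·π_2 + 0.22·π_3
π_2 = 0.34·π_1 + 0.31·π_2 + 0.35·π_3
Solving with the normalization constraint gives π = (0.3075, 0.3336, 0.3590).
So the stationary probability of state IV is 0.3336.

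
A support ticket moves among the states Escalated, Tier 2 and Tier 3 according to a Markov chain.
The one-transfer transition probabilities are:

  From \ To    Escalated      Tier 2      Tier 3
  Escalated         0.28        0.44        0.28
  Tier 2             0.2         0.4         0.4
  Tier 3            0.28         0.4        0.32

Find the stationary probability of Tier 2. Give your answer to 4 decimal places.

Let the stationary distribution be π with π = πP and π_1 + π_2 + π_3 = 1.
π_1 = 0.28·π_1 + 0.2·π_2 + 0.28·π_3
π_2 = 0.44·π_1 + 0.4·π_2 + 0.4·π_3
Solving with the normalization constraint gives π = (0.2472, 0.4099, 0.3429).
So the stationary probability of Tier 2 is 0.4099.

0.4099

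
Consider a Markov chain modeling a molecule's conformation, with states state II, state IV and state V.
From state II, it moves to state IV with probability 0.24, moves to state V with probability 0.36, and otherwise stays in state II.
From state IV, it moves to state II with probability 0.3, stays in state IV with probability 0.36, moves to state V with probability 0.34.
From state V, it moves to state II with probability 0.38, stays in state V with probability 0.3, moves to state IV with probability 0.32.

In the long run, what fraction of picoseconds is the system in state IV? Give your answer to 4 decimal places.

Let the stationary distribution be π with π = πP and π_1 + π_2 + π_3 = 1.
π_1 = 0.4·π_1 + 0.3·π_2 + 0.38·π_3
π_2 = 0.24·π_1 + 0.36·π_2 + 0.32·π_3
Solving with the normalization constraint gives π = (0.3630, 0.3031, 0.3339).
So the stationary probability of state IV is 0.3031.

0.3031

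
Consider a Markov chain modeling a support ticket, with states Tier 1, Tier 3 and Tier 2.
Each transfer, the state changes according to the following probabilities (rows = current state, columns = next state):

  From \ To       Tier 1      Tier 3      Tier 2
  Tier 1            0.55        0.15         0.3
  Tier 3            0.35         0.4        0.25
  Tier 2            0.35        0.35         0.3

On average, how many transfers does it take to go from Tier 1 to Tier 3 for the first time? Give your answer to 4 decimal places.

Let t(s) be the expected number of transfers to first reach Tier 3 from state s, with t(Tier 3) = 0. Conditioning on the first transfer:
t(Tier 1) = 1 + 0.55·t(Tier 1) + 0.3·t(Tier 2)
t(Tier 2) = 1 + 0.35·t(Tier 1) + 0.3·t(Tier 2)
Solving: t(Tier 1) = 4.7619, t(Tier 2) = 3.8095.
Expected transfers from Tier 1 to Tier 3: 4.7619.

4.7619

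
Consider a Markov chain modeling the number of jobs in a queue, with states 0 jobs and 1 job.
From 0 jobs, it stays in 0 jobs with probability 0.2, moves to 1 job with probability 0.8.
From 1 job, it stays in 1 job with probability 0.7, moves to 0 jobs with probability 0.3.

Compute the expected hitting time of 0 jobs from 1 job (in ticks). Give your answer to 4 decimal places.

3.3333

Let t(s) be the expected number of ticks to first reach 0 jobs from state s, with t(0 jobs) = 0. Conditioning on the first tick:
t(1 job) = 1 + 0.7·t(1 job)
Solving: t(1 job) = 3.3333.
Expected ticks from 1 job to 0 jobs: 3.3333.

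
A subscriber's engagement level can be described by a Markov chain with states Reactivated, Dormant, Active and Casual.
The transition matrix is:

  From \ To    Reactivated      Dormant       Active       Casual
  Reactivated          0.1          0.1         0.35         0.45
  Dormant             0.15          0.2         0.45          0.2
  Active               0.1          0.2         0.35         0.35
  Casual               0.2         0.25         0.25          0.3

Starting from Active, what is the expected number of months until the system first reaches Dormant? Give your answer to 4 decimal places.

Let t(s) be the expected number of months to first reach Dormant from state s, with t(Dormant) = 0. Conditioning on the first month:
t(Reactivated) = 1 + 0.1·t(Reactivated) + 0.35·t(Active) + 0.45·t(Casual)
t(Active) = 1 + 0.1·t(Reactivated) + 0.35·t(Active) + 0.35·t(Casual)
t(Casual) = 1 + 0.2·t(Reactivated) + 0.25·t(Active) + 0.3·t(Casual)
Solving: t(Reactivated) = 5.3774, t(Active) = 4.9057, t(Casual) = 4.7170.
Expected months from Active to Dormant: 4.9057.

4.9057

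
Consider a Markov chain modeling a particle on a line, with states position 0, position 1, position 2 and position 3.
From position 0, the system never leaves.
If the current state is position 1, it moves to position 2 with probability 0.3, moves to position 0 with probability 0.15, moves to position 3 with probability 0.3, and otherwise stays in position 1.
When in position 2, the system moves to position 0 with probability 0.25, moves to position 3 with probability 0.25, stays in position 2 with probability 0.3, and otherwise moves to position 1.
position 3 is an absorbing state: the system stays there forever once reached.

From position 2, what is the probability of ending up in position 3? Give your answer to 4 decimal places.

Let h(s) be the probability of absorption at position 3 starting from transient state s. Then h(position 3) = 1 and h(position 0) = 0. By first-step analysis:
h(position 1) = 0.15·0 + 0.25·h(position 1) + 0.3·h(position 2) + 0.3·1
h(position 2) = 0.25·0 + 0.2·h(position 1) + 0.3·h(position 2) + 0.25·1
Solving: h(position 1) = 0.6129, h(position 2) = 0.5323.
Starting from position 2, the probability is 0.5323.

0.5323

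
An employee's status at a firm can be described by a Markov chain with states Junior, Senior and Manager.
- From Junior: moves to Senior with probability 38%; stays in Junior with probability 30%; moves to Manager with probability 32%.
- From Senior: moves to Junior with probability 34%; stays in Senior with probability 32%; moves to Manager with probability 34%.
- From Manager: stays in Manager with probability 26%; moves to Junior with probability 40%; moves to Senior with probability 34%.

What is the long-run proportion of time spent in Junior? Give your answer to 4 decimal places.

0.3447

Let the stationary distribution be π with π = πP and π_1 + π_2 + π_3 = 1.
π_1 = 0.3·π_1 + 0.34·π_2 + 0.4·π_3
π_2 = 0.38·π_1 + 0.32·π_2 + 0.34·π_3
Solving with the normalization constraint gives π = (0.3447, 0.3469, 0.3084).
So the stationary probability of Junior is 0.3447.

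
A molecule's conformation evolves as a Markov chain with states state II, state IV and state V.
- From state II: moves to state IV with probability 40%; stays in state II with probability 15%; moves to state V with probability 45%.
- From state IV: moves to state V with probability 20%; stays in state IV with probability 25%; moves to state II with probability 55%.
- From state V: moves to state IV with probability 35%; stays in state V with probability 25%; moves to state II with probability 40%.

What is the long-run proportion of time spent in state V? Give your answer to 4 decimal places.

Let the stationary distribution be π with π = πP and π_1 + π_2 + π_3 = 1.
π_1 = 0.15·π_1 + 0.55·π_2 + 0.4·π_3
π_2 = 0.4·π_1 + 0.25·π_2 + 0.35·π_3
Solving with the normalization constraint gives π = (0.3601, 0.3346, 0.3053).
So the stationary probability of state V is 0.3053.

0.3053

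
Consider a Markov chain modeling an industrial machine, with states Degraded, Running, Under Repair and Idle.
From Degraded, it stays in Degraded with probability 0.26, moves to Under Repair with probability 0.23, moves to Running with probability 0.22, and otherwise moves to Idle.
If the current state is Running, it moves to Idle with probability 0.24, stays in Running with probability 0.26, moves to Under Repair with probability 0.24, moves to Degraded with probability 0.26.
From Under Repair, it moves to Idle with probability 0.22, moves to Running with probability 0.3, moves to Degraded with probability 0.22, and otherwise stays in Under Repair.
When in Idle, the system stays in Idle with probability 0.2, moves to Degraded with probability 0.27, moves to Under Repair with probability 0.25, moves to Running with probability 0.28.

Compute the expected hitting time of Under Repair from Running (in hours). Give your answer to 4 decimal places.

Let t(s) be the expected number of hours to first reach Under Repair from state s, with t(Under Repair) = 0. Conditioning on the first hour:
t(Degraded) = 1 + 0.26·t(Degraded) + 0.22·t(Running) + 0.29·t(Idle)
t(Running) = 1 + 0.26·t(Degraded) + 0.26·t(Running) + 0.24·t(Idle)
t(Idle) = 1 + 0.27·t(Degraded) + 0.28·t(Running) + 0.2·t(Idle)
Solving: t(Degraded) = 4.2097, t(Running) = 4.1700, t(Idle) = 4.1303.
Expected hours from Running to Under Repair: 4.1700.

4.1700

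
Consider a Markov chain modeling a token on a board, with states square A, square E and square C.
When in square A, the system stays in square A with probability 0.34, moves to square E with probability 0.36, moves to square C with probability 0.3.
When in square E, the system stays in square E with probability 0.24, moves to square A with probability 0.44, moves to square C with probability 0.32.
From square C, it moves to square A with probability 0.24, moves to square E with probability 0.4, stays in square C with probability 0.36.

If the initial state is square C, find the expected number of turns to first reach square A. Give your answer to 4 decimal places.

3.2366

Let t(s) be the expected number of turns to first reach square A from state s, with t(square A) = 0. Conditioning on the first turn:
t(square E) = 1 + 0.24·t(square E) + 0.32·t(square C)
t(square C) = 1 + 0.4·t(square E) + 0.36·t(square C)
Solving: t(square E) = 2.6786, t(square C) = 3.2366.
Expected turns from square C to square A: 3.2366.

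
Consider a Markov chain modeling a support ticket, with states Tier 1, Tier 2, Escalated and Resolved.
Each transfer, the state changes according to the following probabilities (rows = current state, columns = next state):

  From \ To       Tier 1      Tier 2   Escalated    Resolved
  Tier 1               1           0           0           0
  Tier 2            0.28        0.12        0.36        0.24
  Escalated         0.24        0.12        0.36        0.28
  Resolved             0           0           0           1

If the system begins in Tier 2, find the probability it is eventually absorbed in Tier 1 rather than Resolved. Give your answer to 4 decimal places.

0.5108

Let h(s) be the probability of absorption at Tier 1 starting from transient state s. Then h(Tier 1) = 1 and h(Resolved) = 0. By first-step analysis:
h(Tier 2) = 0.28·1 + 0.12·h(Tier 2) + 0.36·h(Escalated) + 0.24·0
h(Escalated) = 0.24·1 + 0.12·h(Tier 2) + 0.36·h(Escalated) + 0.28·0
Solving: h(Tier 2) = 0.5108, h(Escalated) = 0.4708.
Starting from Tier 2, the probability is 0.5108.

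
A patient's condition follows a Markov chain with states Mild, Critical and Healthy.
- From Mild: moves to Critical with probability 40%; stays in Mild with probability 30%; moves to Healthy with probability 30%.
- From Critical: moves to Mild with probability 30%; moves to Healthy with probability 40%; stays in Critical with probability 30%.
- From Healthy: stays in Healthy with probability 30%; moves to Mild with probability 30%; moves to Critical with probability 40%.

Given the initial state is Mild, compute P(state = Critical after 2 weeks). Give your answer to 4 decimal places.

0.3600

Sum over the intermediate state after 1 week:
P = P(Mild→Mild)·P(Mild→Critical) + P(Mild→Critical)·P(Critical→Critical) + P(Mild→Healthy)·P(Healthy→Critical)
  = 0.3×0.4 + 0.4×0.3 + 0.3×0.4
  = 0.1200 + 0.1200 + 0.1200 = 0.3600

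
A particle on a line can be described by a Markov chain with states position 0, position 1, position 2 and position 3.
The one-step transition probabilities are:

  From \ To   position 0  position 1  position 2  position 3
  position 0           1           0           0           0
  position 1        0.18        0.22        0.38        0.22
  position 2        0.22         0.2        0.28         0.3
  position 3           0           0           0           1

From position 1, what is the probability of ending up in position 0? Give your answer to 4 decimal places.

Let h(s) be the probability of absorption at position 0 starting from transient state s. Then h(position 0) = 1 and h(position 3) = 0. By first-step analysis:
h(position 1) = 0.18·1 + 0.22·h(position 1) + 0.38·h(position 2) + 0.22·0
h(position 2) = 0.22·1 + 0.2·h(position 1) + 0.28·h(position 2) + 0.3·0
Solving: h(position 1) = 0.4390, h(position 2) = 0.4275.
Starting from position 1, the probability is 0.4390.

0.4390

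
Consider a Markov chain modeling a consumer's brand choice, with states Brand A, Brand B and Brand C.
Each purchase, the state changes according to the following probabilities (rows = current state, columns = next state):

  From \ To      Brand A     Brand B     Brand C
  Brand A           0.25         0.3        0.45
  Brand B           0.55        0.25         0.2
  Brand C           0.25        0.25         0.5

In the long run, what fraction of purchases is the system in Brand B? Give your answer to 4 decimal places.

Let the stationary distribution be π with π = πP and π_1 + π_2 + π_3 = 1.
π_1 = 0.25·π_1 + 0.55·π_2 + 0.25·π_3
π_2 = 0.3·π_1 + 0.25·π_2 + 0.25·π_3
Solving with the normalization constraint gives π = (0.3299, 0.2665, 0.4036).
So the stationary probability of Brand B is 0.2665.

0.2665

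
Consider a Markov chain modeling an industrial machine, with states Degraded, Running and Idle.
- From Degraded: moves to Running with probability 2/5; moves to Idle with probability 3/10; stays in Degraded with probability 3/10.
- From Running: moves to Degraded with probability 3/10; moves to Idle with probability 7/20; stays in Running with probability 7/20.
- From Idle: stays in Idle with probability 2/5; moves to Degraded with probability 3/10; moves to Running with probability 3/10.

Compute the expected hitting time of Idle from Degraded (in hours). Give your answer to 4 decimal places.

3.1343

Let t(s) be the expected number of hours to first reach Idle from state s, with t(Idle) = 0. Conditioning on the first hour:
t(Degraded) = 1 + 0.3·t(Degraded) + 0.4·t(Running)
t(Running) = 1 + 0.3·t(Degraded) + 0.35·t(Running)
Solving: t(Degraded) = 3.1343, t(Running) = 2.9851.
Expected hours from Degraded to Idle: 3.1343.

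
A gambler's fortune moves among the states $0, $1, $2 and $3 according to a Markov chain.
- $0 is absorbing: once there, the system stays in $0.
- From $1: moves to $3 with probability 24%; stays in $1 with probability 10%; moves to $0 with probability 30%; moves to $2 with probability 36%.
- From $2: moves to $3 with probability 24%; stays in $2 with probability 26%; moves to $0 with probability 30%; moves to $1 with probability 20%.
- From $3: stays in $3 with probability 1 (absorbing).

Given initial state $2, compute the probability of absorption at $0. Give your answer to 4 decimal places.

Let h(s) be the probability of absorption at $0 starting from transient state s. Then h($0) = 1 and h($3) = 0. By first-step analysis:
h($1) = 0.3·1 + 0.1·h($1) + 0.36·h($2) + 0.24·0
h($2) = 0.3·1 + 0.2·h($1) + 0.26·h($2) + 0.24·0
Solving: h($1) = 0.5556, h($2) = 0.5556.
Starting from $2, the probability is 0.5556.

0.5556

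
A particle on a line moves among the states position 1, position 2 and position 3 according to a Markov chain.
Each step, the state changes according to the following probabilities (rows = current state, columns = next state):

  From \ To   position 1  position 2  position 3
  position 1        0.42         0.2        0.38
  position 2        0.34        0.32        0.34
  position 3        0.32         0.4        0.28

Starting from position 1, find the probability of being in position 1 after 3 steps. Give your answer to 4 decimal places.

Propagate the distribution vector 3 steps from position 1.
After 0 steps: (1.0000, 0.0000, 0.0000)
After 1 step: (0.4200, 0.2000, 0.3800)
After 2 steps: (0.3660, 0.3000, 0.3340)
After 3 steps: (0.3626, 0.3028, 0.3346)
P(in position 1 after 3 steps) = 0.3626

0.3626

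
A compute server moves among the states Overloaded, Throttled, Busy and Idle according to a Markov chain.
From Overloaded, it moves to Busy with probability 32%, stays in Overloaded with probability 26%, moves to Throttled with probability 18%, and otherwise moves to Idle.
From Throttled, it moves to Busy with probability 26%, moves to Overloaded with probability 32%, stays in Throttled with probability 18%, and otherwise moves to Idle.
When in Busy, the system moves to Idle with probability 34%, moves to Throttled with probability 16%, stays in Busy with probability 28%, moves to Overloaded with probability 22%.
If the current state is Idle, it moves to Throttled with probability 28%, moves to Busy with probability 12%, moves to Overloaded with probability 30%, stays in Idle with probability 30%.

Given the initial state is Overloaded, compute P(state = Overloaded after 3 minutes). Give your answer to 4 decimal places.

Propagate the distribution vector 3 minutes from Overloaded.
After 0 minutes: (1.0000, 0.0000, 0.0000, 0.0000)
After 1 minute: (0.2600, 0.1800, 0.3200, 0.2400)
After 2 minutes: (0.2676, 0.1976, 0.2484, 0.2864)
After 3 minutes: (0.2734, 0.2037, 0.2409, 0.2820)
P(in Overloaded after 3 minutes) = 0.2734

0.2734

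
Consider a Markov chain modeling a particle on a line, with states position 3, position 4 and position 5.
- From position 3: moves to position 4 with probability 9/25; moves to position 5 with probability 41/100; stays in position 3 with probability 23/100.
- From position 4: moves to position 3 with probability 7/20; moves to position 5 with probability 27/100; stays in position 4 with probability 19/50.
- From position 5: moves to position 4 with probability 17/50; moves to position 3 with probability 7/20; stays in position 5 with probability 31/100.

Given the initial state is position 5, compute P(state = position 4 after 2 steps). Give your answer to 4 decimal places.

Sum over the intermediate state after 1 step:
P = P(position 5→position 3)·P(position 3→position 4) + P(position 5→position 4)·P(position 4→position 4) + P(position 5→position 5)·P(position 5→position 4)
  = 0.35×0.36 + 0.34×0.38 + 0.31×0.34
  = 0.1260 + 0.1292 + 0.1054 = 0.3606

0.3606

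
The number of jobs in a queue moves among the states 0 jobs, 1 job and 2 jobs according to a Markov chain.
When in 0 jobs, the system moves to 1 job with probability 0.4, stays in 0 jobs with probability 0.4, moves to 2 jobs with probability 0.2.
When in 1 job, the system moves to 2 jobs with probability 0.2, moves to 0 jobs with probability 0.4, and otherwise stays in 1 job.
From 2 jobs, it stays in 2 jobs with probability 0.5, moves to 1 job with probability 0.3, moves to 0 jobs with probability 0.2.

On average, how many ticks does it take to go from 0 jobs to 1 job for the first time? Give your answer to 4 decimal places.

2.6923

Let t(s) be the expected number of ticks to first reach 1 job from state s, with t(1 job) = 0. Conditioning on the first tick:
t(0 jobs) = 1 + 0.4·t(0 jobs) + 0.2·t(2 jobs)
t(2 jobs) = 1 + 0.2·t(0 jobs) + 0.5·t(2 jobs)
Solving: t(0 jobs) = 2.6923, t(2 jobs) = 3.0769.
Expected ticks from 0 jobs to 1 job: 2.6923.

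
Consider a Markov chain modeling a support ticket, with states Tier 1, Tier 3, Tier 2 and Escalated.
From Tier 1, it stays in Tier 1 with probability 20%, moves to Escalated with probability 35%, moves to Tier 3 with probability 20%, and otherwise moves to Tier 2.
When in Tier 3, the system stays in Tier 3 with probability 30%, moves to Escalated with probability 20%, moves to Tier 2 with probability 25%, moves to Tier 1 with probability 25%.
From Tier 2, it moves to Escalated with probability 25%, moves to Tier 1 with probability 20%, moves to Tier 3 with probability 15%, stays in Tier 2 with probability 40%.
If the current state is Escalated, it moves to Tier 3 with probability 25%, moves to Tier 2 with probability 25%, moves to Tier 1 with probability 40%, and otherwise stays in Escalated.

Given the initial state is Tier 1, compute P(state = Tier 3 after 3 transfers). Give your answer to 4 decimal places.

Propagate the distribution vector 3 transfers from Tier 1.
After 0 transfers: (1.0000, 0.0000, 0.0000, 0.0000)
After 1 transfer: (0.2000, 0.2000, 0.2500, 0.3500)
After 2 transfers: (0.2800, 0.2250, 0.2875, 0.2075)
After 3 transfers: (0.2528, 0.2185, 0.2931, 0.2356)
P(in Tier 3 after 3 transfers) = 0.2185

0.2185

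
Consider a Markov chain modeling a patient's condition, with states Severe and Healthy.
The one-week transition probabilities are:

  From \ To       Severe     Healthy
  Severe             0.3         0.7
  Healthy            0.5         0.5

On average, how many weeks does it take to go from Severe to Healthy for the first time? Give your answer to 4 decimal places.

Let t(s) be the expected number of weeks to first reach Healthy from state s, with t(Healthy) = 0. Conditioning on the first week:
t(Severe) = 1 + 0.3·t(Severe)
Solving: t(Severe) = 1.4286.
Expected weeks from Severe to Healthy: 1.4286.

1.4286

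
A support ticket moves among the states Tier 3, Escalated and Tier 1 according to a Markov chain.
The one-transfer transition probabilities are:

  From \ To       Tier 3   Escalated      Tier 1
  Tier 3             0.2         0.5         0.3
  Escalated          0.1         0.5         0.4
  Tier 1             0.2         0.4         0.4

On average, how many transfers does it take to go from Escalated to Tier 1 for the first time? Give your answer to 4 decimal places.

2.5714

Let t(s) be the expected number of transfers to first reach Tier 1 from state s, with t(Tier 1) = 0. Conditioning on the first transfer:
t(Tier 3) = 1 + 0.2·t(Tier 3) + 0.5·t(Escalated)
t(Escalated) = 1 + 0.1·t(Tier 3) + 0.5·t(Escalated)
Solving: t(Tier 3) = 2.8571, t(Escalated) = 2.5714.
Expected transfers from Escalated to Tier 1: 2.5714.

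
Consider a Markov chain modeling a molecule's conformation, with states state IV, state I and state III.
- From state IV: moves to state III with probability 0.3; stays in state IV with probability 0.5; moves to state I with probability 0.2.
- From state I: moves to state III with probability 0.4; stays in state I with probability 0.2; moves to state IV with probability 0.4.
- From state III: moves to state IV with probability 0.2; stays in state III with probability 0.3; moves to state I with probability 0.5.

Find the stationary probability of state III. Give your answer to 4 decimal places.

0.3299

Let the stationary distribution be π with π = πP and π_1 + π_2 + π_3 = 1.
π_1 = 0.5·π_1 + 0.4·π_2 + 0.2·π_3
π_2 = 0.2·π_1 + 0.2·π_2 + 0.5·π_3
Solving with the normalization constraint gives π = (0.3711, 0.2990, 0.3299).
So the stationary probability of state III is 0.3299.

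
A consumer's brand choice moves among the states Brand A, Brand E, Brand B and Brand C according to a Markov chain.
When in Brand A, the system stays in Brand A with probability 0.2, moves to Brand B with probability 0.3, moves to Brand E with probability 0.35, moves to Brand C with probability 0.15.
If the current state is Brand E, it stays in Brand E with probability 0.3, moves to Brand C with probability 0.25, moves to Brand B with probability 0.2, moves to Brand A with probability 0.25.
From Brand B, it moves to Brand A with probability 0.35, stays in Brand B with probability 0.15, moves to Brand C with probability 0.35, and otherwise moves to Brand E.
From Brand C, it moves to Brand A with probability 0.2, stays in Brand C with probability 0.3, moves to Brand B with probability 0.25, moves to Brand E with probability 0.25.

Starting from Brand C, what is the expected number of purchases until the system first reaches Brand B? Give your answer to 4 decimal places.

Let t(s) be the expected number of purchases to first reach Brand B from state s, with t(Brand B) = 0. Conditioning on the first purchase:
t(Brand A) = 1 + 0.2·t(Brand A) + 0.35·t(Brand E) + 0.15·t(Brand C)
t(Brand E) = 1 + 0.25·t(Brand A) + 0.3·t(Brand E) + 0.25·t(Brand C)
t(Brand C) = 1 + 0.2·t(Brand A) + 0.25·t(Brand E) + 0.3·t(Brand C)
Solving: t(Brand A) = 3.8755, t(Brand E) = 4.2619, t(Brand C) = 4.0580.
Expected purchases from Brand C to Brand B: 4.0580.

4.0580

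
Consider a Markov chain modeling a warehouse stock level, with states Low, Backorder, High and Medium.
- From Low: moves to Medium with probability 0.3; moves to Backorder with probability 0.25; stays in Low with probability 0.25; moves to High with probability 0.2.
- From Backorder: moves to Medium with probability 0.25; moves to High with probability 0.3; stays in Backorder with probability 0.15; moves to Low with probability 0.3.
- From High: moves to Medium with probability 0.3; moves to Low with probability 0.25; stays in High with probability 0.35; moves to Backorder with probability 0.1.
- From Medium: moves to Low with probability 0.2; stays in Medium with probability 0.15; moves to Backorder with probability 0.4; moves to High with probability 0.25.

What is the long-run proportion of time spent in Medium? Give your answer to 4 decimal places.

Let the stationary distribution be π with π = πP and π_1 + π_2 + π_3 + π_4 = 1.
π_1 = 0.25·π_1 + 0.3·π_2 + 0.25·π_3 + 0.2·π_4
π_2 = 0.25·π_1 + 0.15·π_2 + 0.1·π_3 + 0.4·π_4
π_3 = 0.2·π_1 + 0.3·π_2 + 0.35·π_3 + 0.25·π_4
Solving with the normalization constraint gives π = (0.2486, 0.2238, 0.2764, 0.2511).
So the stationary probability of Medium is 0.2511.

0.2511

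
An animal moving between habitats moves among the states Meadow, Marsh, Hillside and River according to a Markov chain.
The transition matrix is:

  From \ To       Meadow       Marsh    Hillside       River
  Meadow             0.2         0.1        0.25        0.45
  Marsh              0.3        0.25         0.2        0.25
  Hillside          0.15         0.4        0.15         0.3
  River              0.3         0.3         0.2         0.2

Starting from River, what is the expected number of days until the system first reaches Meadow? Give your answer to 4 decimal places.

3.6842

Let t(s) be the expected number of days to first reach Meadow from state s, with t(Meadow) = 0. Conditioning on the first day:
t(Marsh) = 1 + 0.25·t(Marsh) + 0.2·t(Hillside) + 0.25·t(River)
t(Hillside) = 1 + 0.4·t(Marsh) + 0.15·t(Hillside) + 0.3·t(River)
t(River) = 1 + 0.3·t(Marsh) + 0.2·t(Hillside) + 0.2·t(River)
Solving: t(Marsh) = 3.6842, t(Hillside) = 4.2105, t(River) = 3.6842.
Expected days from River to Meadow: 3.6842.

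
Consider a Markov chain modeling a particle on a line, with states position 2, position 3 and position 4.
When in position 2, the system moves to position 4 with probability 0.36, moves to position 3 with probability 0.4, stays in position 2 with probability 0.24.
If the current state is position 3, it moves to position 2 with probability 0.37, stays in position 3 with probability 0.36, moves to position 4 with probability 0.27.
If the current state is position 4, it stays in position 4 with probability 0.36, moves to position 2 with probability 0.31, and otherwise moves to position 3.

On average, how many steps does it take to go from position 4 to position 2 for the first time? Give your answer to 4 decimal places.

3.0265

Let t(s) be the expected number of steps to first reach position 2 from state s, with t(position 2) = 0. Conditioning on the first step:
t(position 3) = 1 + 0.36·t(position 3) + 0.27·t(position 4)
t(position 4) = 1 + 0.33·t(position 3) + 0.36·t(position 4)
Solving: t(position 3) = 2.8393, t(position 4) = 3.0265.
Expected steps from position 4 to position 2: 3.0265.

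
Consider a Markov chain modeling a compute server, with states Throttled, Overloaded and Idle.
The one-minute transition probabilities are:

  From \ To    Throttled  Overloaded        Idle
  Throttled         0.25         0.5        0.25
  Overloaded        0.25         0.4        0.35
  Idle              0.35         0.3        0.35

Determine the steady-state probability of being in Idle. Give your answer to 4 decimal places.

0.3218

Let the stationary distribution be π with π = πP and π_1 + π_2 + π_3 = 1.
π_1 = 0.25·π_1 + 0.25·π_2 + 0.35·π_3
π_2 = 0.5·π_1 + 0.4·π_2 + 0.3·π_3
Solving with the normalization constraint gives π = (0.2822, 0.3960, 0.3218).
So the stationary probability of Idle is 0.3218.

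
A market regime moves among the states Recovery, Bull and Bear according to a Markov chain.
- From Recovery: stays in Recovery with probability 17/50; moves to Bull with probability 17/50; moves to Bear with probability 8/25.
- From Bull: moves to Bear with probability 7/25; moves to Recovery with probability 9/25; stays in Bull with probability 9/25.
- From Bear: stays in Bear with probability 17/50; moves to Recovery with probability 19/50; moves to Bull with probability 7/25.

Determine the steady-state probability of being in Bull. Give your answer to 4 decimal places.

Let the stationary distribution be π with π = πP and π_1 + π_2 + π_3 = 1.
π_1 = 0.34·π_1 + 0.36·π_2 + 0.38·π_3
π_2 = 0.34·π_1 + 0.36·π_2 + 0.28·π_3
Solving with the normalization constraint gives π = (0.3591, 0.3278, 0.3132).
So the stationary probability of Bull is 0.3278.

0.3278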